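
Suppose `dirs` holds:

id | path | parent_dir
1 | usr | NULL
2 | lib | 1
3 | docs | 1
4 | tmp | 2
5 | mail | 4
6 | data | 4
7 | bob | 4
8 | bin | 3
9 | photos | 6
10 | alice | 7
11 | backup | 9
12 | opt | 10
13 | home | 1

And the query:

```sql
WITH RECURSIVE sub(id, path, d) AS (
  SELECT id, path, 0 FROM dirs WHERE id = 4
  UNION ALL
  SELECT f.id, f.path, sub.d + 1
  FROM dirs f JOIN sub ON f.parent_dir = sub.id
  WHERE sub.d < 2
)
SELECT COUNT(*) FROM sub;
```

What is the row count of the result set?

Base: id=4 (tmp) at d 0.
Iteration 1: rows with parent_dir in {4} -> mail (id 5, d 1), data (id 6, d 1), bob (id 7, d 1).
Iteration 2: rows with parent_dir in {5,6,7} -> photos (id 9, d 2), alice (id 10, d 2).
Iteration 3: d < 2 fails for all current rows; recursion stops.
Total rows emitted: 6.

6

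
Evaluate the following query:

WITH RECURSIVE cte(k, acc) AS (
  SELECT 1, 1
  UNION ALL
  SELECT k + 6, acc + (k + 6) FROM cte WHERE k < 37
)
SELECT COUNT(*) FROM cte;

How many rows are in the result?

7

Base: k=1, acc=1.
Iteration 1: 1 < 37 holds -> k = 1 + 6 = 7, acc = 1 + 7 = 8.
Iteration 2: 7 < 37 holds -> k = 7 + 6 = 13, acc = 8 + 13 = 21.
Iteration 3: 13 < 37 holds -> k = 13 + 6 = 19, acc = 21 + 19 = 40.
Iteration 4: 19 < 37 holds -> k = 19 + 6 = 25, acc = 40 + 25 = 65.
Iteration 5: 25 < 37 holds -> k = 25 + 6 = 31, acc = 65 + 31 = 96.
Iteration 6: 31 < 37 holds -> k = 31 + 6 = 37, acc = 96 + 37 = 133.
Iteration 7: 37 < 37 fails; recursion stops.
Total rows emitted: 7.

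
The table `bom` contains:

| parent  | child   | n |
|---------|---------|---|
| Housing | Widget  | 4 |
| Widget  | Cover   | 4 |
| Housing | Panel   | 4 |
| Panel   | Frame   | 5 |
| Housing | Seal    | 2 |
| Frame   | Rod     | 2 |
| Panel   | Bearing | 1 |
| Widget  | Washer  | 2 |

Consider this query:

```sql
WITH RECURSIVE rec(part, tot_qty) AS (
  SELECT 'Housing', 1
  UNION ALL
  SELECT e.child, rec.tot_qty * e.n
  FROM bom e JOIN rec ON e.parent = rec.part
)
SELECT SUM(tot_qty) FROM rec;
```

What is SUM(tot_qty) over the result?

Base: (Housing, tot_qty=1).
Iteration 1: components of {Housing} -> Panel = 1*4 = 4, Seal = 1*2 = 2, Widget = 1*4 = 4.
Iteration 2: components of {Panel,Seal,Widget} -> Bearing = 4*1 = 4, Cover = 4*4 = 16, Frame = 4*5 = 20, Washer = 4*2 = 8.
Iteration 3: components of {Bearing,Cover,Frame,Washer} -> Rod = 20*2 = 40.
Iteration 4: no further components; recursion stops.
SUM(tot_qty) = 1 + 4 + 4 + 2 + 16 + 8 + 20 + 4 + 40 = 99.

99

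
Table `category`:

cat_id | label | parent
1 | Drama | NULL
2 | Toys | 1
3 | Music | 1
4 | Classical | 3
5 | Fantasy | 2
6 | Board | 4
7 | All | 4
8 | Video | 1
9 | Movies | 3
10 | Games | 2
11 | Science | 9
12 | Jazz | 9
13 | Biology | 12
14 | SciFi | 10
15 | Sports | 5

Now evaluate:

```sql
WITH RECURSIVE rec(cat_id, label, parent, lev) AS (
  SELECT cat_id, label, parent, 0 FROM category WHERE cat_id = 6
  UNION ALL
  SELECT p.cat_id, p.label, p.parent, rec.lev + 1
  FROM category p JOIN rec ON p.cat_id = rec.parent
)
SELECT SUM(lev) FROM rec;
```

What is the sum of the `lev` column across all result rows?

Base: cat_id=6 (Board), parent=4, lev 0.
Iteration 1: join on cat_id=4 -> Classical (id 4, parent=3, lev 1).
Iteration 2: join on cat_id=3 -> Music (id 3, parent=1, lev 2).
Iteration 3: join on cat_id=1 -> Drama (id 1, parent=NULL, lev 3).
Iteration 4: parent is NULL; no match; recursion stops.
SUM(lev) = 0 + 1 + 2 + 3 = 6.

6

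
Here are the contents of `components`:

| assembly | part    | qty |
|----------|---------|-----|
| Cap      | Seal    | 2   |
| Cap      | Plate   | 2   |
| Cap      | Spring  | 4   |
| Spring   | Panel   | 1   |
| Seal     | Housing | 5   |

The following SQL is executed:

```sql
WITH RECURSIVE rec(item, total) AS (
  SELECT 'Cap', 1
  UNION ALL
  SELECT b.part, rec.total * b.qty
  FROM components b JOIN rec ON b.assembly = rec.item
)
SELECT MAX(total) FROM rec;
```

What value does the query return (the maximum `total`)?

10

Base: (Cap, total=1).
Iteration 1: components of {Cap} -> Plate = 1*2 = 2, Seal = 1*2 = 2, Spring = 1*4 = 4.
Iteration 2: components of {Plate,Seal,Spring} -> Housing = 2*5 = 10, Panel = 4*1 = 4.
Iteration 3: no further components; recursion stops.
total values: 1, 2, 2, 4, 10, 4; the maximum is 10.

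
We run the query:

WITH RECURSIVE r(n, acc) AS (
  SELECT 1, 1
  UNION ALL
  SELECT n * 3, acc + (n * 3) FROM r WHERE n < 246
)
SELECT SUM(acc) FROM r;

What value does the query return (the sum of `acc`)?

Base: n=1, acc=1.
Iteration 1: 1 < 246 holds -> n = 1 * 3 = 3, acc = 1 + 3 = 4.
Iteration 2: 3 < 246 holds -> n = 3 * 3 = 9, acc = 4 + 9 = 13.
Iteration 3: 9 < 246 holds -> n = 9 * 3 = 27, acc = 13 + 27 = 40.
Iteration 4: 27 < 246 holds -> n = 27 * 3 = 81, acc = 40 + 81 = 121.
Iteration 5: 81 < 246 holds -> n = 81 * 3 = 243, acc = 121 + 243 = 364.
Iteration 6: 243 < 246 holds -> n = 243 * 3 = 729, acc = 364 + 729 = 1093.
Iteration 7: 729 < 246 fails; recursion stops.
SUM(acc) = 1 + 4 + 13 + 40 + 121 + 364 + 1093 = 1636.

1636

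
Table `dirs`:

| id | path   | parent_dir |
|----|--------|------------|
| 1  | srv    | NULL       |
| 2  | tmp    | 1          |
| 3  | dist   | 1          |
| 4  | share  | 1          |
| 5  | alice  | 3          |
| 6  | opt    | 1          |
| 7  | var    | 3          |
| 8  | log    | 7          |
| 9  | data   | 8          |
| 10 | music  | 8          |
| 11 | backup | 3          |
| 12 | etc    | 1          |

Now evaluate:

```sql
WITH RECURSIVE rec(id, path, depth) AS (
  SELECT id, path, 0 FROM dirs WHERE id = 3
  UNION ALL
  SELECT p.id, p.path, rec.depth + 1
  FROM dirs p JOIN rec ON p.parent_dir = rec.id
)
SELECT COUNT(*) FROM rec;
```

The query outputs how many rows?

7

Base: id=3 (dist) at depth 0.
Iteration 1: rows with parent_dir in {3} -> alice (id 5, depth 1), var (id 7, depth 1), backup (id 11, depth 1).
Iteration 2: rows with parent_dir in {5,7,11} -> log (id 8, depth 2).
Iteration 3: rows with parent_dir in {8} -> data (id 9, depth 3), music (id 10, depth 3).
Iteration 4: no rows with parent_dir in {9,10}; recursion stops.
Total rows emitted: 7.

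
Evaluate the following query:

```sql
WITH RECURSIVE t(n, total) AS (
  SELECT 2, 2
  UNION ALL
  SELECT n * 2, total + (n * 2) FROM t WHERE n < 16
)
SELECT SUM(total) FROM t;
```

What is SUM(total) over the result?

Base: n=2, total=2.
Iteration 1: 2 < 16 holds -> n = 2 * 2 = 4, total = 2 + 4 = 6.
Iteration 2: 4 < 16 holds -> n = 4 * 2 = 8, total = 6 + 8 = 14.
Iteration 3: 8 < 16 holds -> n = 8 * 2 = 16, total = 14 + 16 = 30.
Iteration 4: 16 < 16 fails; recursion stops.
SUM(total) = 2 + 6 + 14 + 30 = 52.

52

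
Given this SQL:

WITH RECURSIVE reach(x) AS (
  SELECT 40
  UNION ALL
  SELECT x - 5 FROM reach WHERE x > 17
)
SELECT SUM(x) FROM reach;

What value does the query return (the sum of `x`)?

Base: x=40.
Iteration 1: 40 > 17 holds -> x = 40 - 5 = 35.
Iteration 2: 35 > 17 holds -> x = 35 - 5 = 30.
Iteration 3: 30 > 17 holds -> x = 30 - 5 = 25.
Iteration 4: 25 > 17 holds -> x = 25 - 5 = 20.
Iteration 5: 20 > 17 holds -> x = 20 - 5 = 15.
Iteration 6: 15 > 17 fails; recursion stops.
SUM(x) = 40 + 35 + 30 + 25 + 20 + 15 = 165.

165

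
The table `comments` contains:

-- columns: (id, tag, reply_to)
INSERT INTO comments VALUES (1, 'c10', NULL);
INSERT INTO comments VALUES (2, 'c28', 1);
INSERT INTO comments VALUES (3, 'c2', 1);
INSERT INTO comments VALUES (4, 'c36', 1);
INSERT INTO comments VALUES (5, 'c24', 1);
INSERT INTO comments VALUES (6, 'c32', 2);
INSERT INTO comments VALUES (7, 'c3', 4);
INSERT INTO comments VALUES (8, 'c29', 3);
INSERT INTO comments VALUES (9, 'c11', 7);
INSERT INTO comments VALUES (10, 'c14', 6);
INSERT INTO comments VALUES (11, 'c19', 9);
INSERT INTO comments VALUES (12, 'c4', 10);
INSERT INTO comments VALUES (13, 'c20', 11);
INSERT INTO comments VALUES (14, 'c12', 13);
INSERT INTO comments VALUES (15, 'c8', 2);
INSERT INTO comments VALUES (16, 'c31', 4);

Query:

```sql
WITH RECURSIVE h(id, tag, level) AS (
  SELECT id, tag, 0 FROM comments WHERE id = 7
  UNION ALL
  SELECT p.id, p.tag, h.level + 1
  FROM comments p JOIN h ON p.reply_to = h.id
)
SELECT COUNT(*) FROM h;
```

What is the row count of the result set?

5

Base: id=7 (c3) at level 0.
Iteration 1: rows with reply_to in {7} -> c11 (id 9, level 1).
Iteration 2: rows with reply_to in {9} -> c19 (id 11, level 2).
Iteration 3: rows with reply_to in {11} -> c20 (id 13, level 3).
Iteration 4: rows with reply_to in {13} -> c12 (id 14, level 4).
Iteration 5: no rows with reply_to in {14}; recursion stops.
Total rows emitted: 5.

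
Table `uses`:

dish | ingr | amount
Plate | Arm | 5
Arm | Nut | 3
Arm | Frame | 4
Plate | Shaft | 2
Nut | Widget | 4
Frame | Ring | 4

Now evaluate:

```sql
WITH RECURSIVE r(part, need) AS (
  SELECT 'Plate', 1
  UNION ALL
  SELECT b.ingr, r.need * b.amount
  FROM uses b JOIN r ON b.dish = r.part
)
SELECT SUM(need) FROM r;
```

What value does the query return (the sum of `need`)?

Base: (Plate, need=1).
Iteration 1: components of {Plate} -> Arm = 1*5 = 5, Shaft = 1*2 = 2.
Iteration 2: components of {Arm,Shaft} -> Frame = 5*4 = 20, Nut = 5*3 = 15.
Iteration 3: components of {Frame,Nut} -> Ring = 20*4 = 80, Widget = 15*4 = 60.
Iteration 4: no further components; recursion stops.
SUM(need) = 1 + 5 + 2 + 15 + 20 + 60 + 80 = 183.

183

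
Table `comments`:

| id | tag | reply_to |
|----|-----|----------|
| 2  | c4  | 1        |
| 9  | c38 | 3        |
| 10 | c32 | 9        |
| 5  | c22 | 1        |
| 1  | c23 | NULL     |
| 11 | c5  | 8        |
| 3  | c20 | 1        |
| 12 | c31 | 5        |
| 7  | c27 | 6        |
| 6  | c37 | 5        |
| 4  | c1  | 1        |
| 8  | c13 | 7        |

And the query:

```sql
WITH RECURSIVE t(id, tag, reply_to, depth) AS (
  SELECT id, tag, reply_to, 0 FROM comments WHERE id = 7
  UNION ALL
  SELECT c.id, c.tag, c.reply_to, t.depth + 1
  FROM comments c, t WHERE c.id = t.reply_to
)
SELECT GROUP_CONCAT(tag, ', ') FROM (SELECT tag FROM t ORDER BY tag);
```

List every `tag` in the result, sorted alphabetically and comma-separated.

c22, c23, c27, c37

Base: id=7 (c27), reply_to=6, depth 0.
Iteration 1: join on id=6 -> c37 (id 6, reply_to=5, depth 1).
Iteration 2: join on id=5 -> c22 (id 5, reply_to=1, depth 2).
Iteration 3: join on id=1 -> c23 (id 1, reply_to=NULL, depth 3).
Iteration 4: reply_to is NULL; no match; recursion stops.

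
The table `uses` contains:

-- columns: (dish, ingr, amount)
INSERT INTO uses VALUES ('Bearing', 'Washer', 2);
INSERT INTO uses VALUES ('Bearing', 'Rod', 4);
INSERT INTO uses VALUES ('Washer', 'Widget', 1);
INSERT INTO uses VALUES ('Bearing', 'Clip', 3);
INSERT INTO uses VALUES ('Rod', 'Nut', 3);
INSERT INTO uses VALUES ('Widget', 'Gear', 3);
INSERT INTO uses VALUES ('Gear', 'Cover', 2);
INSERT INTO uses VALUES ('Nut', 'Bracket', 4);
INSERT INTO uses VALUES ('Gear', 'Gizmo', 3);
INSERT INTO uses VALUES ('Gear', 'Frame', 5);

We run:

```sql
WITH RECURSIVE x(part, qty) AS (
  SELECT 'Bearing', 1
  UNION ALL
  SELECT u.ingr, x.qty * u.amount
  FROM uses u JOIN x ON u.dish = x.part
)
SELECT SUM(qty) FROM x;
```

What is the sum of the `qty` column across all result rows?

138

Base: (Bearing, qty=1).
Iteration 1: components of {Bearing} -> Clip = 1*3 = 3, Rod = 1*4 = 4, Washer = 1*2 = 2.
Iteration 2: components of {Clip,Rod,Washer} -> Nut = 4*3 = 12, Widget = 2*1 = 2.
Iteration 3: components of {Nut,Widget} -> Bracket = 12*4 = 48, Gear = 2*3 = 6.
Iteration 4: components of {Bracket,Gear} -> Cover = 6*2 = 12, Frame = 6*5 = 30, Gizmo = 6*3 = 18.
Iteration 5: no further components; recursion stops.
SUM(qty) = 1 + 2 + 4 + 3 + 2 + 12 + 6 + 48 + 12 + 18 + 30 = 138.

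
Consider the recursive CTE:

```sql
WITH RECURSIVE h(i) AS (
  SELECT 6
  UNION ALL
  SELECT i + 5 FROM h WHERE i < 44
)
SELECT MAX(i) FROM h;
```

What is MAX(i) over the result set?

46

Base: i=6.
Iteration 1: 6 < 44 holds -> i = 6 + 5 = 11.
Iteration 2: 11 < 44 holds -> i = 11 + 5 = 16.
Iteration 3: 16 < 44 holds -> i = 16 + 5 = 21.
Iteration 4: 21 < 44 holds -> i = 21 + 5 = 26.
Iteration 5: 26 < 44 holds -> i = 26 + 5 = 31.
Iteration 6: 31 < 44 holds -> i = 31 + 5 = 36.
Iteration 7: 36 < 44 holds -> i = 36 + 5 = 41.
Iteration 8: 41 < 44 holds -> i = 41 + 5 = 46.
Iteration 9: 46 < 44 fails; recursion stops.
i values: 6, 11, 16, 21, 26, 31, 36, 41, 46; the maximum is 46.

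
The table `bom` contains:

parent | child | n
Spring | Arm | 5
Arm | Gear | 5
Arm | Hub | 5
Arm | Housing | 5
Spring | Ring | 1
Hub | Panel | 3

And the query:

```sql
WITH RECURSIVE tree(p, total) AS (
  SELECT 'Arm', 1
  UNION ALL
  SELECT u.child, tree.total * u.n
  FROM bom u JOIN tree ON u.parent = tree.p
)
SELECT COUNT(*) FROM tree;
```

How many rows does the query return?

Base: (Arm, total=1).
Iteration 1: components of {Arm} -> Gear = 1*5 = 5, Housing = 1*5 = 5, Hub = 1*5 = 5.
Iteration 2: components of {Gear,Housing,Hub} -> Panel = 5*3 = 15.
Iteration 3: no further components; recursion stops.
Total rows emitted: 5.

5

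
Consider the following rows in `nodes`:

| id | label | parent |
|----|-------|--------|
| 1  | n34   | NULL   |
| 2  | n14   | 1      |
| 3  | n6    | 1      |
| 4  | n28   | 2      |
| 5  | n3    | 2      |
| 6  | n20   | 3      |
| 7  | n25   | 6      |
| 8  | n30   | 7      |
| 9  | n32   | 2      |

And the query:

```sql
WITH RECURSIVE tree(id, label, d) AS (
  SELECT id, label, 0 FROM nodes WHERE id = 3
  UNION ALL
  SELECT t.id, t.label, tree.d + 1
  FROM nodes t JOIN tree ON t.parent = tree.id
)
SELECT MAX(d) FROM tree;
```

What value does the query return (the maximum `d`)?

Base: id=3 (n6) at d 0.
Iteration 1: rows with parent in {3} -> n20 (id 6, d 1).
Iteration 2: rows with parent in {6} -> n25 (id 7, d 2).
Iteration 3: rows with parent in {7} -> n30 (id 8, d 3).
Iteration 4: no rows with parent in {8}; recursion stops.
d values: 0, 1, 2, 3; the maximum is 3.

3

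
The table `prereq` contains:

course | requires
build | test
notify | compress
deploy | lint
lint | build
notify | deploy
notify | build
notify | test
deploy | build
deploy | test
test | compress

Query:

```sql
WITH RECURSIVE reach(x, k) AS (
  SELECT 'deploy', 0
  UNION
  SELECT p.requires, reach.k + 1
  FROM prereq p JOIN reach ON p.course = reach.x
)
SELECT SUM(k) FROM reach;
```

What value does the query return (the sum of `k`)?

Base: (deploy, k=0).
Iteration 1: edges from {deploy} -> (build, k=1), (lint, k=1), (test, k=1).
Iteration 2: edges from {build,lint,test} -> (build, k=2), (compress, k=2), (test, k=2).
Iteration 3: edges from {build,compress,test} -> (compress, k=3), (test, k=3).
Iteration 4: edges from {compress,test} -> (compress, k=4).
Iteration 5: no outgoing edges from {compress}; recursion stops.
SUM(k) = 0 + 1 + 1 + 1 + 2 + 2 + 2 + 3 + 3 + 4 = 19.

19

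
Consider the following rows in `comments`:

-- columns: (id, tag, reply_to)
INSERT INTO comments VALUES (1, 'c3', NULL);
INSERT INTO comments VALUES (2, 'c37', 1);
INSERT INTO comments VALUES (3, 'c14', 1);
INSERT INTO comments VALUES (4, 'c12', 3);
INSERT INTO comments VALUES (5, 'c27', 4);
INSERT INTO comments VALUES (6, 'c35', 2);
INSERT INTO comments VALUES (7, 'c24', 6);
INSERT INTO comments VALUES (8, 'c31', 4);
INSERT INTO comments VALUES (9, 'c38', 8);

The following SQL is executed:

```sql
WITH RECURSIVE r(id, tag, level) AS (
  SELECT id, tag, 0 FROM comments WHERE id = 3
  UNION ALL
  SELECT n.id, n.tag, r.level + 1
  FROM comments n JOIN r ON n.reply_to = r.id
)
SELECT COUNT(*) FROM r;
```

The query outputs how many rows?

5

Base: id=3 (c14) at level 0.
Iteration 1: rows with reply_to in {3} -> c12 (id 4, level 1).
Iteration 2: rows with reply_to in {4} -> c27 (id 5, level 2), c31 (id 8, level 2).
Iteration 3: rows with reply_to in {5,8} -> c38 (id 9, level 3).
Iteration 4: no rows with reply_to in {9}; recursion stops.
Total rows emitted: 5.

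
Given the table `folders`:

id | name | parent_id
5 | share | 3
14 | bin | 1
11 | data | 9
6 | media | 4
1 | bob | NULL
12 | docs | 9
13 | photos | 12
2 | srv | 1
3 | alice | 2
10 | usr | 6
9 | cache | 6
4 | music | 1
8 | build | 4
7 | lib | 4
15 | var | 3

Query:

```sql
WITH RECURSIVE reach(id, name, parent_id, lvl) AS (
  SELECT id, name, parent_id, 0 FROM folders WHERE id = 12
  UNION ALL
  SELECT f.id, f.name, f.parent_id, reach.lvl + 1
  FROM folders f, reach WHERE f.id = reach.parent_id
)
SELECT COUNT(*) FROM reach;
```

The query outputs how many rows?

Base: id=12 (docs), parent_id=9, lvl 0.
Iteration 1: join on id=9 -> cache (id 9, parent_id=6, lvl 1).
Iteration 2: join on id=6 -> media (id 6, parent_id=4, lvl 2).
Iteration 3: join on id=4 -> music (id 4, parent_id=1, lvl 3).
Iteration 4: join on id=1 -> bob (id 1, parent_id=NULL, lvl 4).
Iteration 5: parent_id is NULL; no match; recursion stops.
Total rows emitted: 5.

5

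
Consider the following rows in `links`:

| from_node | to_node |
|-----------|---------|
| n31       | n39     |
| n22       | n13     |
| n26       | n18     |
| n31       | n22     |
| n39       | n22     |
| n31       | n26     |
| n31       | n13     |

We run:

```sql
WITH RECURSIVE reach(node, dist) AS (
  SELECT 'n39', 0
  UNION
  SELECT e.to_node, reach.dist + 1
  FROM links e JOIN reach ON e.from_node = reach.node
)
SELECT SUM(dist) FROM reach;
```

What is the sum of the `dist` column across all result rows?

Base: (n39, dist=0).
Iteration 1: edges from {n39} -> (n22, dist=1).
Iteration 2: edges from {n22} -> (n13, dist=2).
Iteration 3: no outgoing edges from {n13}; recursion stops.
SUM(dist) = 0 + 1 + 2 = 3.

3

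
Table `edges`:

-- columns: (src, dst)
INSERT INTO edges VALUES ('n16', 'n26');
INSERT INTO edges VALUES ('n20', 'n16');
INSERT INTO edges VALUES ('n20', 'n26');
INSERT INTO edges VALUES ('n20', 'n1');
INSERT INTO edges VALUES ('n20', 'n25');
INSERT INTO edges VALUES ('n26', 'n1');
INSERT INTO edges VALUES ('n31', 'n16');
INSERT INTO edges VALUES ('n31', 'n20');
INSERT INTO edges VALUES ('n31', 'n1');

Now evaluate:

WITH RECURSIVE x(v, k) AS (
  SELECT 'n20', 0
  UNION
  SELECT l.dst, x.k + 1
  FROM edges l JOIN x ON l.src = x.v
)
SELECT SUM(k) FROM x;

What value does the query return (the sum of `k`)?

Base: (n20, k=0).
Iteration 1: edges from {n20} -> (n1, k=1), (n16, k=1), (n25, k=1), (n26, k=1).
Iteration 2: edges from {n1,n16,n25,n26} -> (n1, k=2), (n26, k=2).
Iteration 3: edges from {n1,n26} -> (n1, k=3).
Iteration 4: no outgoing edges from {n1}; recursion stops.
SUM(k) = 0 + 1 + 1 + 1 + 1 + 2 + 2 + 3 = 11.

11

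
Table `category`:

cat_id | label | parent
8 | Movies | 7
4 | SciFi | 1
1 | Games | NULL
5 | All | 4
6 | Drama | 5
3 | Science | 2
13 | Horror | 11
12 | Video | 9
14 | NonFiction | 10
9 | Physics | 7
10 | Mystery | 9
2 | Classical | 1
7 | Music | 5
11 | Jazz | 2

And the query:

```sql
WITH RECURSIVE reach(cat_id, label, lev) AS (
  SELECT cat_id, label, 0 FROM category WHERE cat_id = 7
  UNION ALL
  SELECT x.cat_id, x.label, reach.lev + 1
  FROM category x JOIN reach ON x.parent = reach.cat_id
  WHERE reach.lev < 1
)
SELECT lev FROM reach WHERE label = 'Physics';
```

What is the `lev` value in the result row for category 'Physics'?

Base: cat_id=7 (Music) at lev 0.
Iteration 1: rows with parent in {7} -> Movies (id 8, lev 1), Physics (id 9, lev 1).
Iteration 2: lev < 1 fails for all current rows; recursion stops.

1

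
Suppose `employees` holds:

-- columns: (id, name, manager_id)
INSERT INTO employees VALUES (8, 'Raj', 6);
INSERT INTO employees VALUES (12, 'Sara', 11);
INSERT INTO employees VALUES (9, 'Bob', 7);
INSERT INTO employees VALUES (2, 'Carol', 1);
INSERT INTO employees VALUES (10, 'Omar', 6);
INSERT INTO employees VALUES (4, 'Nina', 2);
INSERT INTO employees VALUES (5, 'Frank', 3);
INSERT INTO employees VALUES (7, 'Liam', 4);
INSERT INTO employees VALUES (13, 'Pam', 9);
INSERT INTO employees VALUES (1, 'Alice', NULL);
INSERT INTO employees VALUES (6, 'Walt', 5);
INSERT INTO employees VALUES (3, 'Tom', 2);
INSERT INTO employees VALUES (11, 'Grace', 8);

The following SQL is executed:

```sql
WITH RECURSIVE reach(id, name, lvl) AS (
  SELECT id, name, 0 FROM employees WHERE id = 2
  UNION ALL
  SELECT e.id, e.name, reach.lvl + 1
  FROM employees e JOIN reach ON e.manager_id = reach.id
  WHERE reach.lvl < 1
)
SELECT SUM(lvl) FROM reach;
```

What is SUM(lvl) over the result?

Base: id=2 (Carol) at lvl 0.
Iteration 1: rows with manager_id in {2} -> Tom (id 3, lvl 1), Nina (id 4, lvl 1).
Iteration 2: lvl < 1 fails for all current rows; recursion stops.
SUM(lvl) = 0 + 1 + 1 = 2.

2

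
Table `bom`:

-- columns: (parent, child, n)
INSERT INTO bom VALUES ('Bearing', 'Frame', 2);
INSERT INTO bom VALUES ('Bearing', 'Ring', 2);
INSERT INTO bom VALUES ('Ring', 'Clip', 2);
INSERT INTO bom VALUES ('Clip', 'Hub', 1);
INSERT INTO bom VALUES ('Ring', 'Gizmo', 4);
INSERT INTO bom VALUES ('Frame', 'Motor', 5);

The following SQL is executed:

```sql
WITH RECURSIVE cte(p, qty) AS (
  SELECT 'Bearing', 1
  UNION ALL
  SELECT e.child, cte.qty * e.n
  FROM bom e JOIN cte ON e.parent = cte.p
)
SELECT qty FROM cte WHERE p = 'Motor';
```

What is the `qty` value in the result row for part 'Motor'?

Base: (Bearing, qty=1).
Iteration 1: components of {Bearing} -> Frame = 1*2 = 2, Ring = 1*2 = 2.
Iteration 2: components of {Frame,Ring} -> Clip = 2*2 = 4, Gizmo = 2*4 = 8, Motor = 2*5 = 10.
Iteration 3: components of {Clip,Gizmo,Motor} -> Hub = 4*1 = 4.
Iteration 4: no further components; recursion stops.

10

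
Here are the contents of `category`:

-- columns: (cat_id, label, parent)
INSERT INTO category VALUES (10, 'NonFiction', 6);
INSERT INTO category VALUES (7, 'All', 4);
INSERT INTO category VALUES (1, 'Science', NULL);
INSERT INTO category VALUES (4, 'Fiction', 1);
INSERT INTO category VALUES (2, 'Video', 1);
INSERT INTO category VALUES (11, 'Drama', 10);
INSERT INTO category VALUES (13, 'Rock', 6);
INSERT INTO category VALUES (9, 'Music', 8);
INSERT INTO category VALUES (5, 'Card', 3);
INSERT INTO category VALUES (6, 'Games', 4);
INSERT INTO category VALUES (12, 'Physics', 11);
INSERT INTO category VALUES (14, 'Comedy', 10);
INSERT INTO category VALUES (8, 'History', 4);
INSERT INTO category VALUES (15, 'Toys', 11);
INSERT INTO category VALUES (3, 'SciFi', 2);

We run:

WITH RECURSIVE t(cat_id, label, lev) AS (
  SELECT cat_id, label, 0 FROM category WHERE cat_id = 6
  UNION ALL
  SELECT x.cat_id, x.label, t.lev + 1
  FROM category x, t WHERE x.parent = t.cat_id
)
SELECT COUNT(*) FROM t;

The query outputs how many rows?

Base: cat_id=6 (Games) at lev 0.
Iteration 1: rows with parent in {6} -> NonFiction (id 10, lev 1), Rock (id 13, lev 1).
Iteration 2: rows with parent in {10,13} -> Drama (id 11, lev 2), Comedy (id 14, lev 2).
Iteration 3: rows with parent in {11,14} -> Physics (id 12, lev 3), Toys (id 15, lev 3).
Iteration 4: no rows with parent in {12,15}; recursion stops.
Total rows emitted: 7.

7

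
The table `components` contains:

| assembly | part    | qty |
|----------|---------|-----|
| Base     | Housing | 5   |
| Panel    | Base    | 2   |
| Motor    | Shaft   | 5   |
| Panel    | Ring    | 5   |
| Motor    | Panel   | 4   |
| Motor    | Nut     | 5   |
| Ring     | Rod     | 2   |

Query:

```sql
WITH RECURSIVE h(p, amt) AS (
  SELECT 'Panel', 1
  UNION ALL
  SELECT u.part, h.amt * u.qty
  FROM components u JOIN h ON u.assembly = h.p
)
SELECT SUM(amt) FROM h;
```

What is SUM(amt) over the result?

28

Base: (Panel, amt=1).
Iteration 1: components of {Panel} -> Base = 1*2 = 2, Ring = 1*5 = 5.
Iteration 2: components of {Base,Ring} -> Housing = 2*5 = 10, Rod = 5*2 = 10.
Iteration 3: no further components; recursion stops.
SUM(amt) = 1 + 5 + 2 + 10 + 10 = 28.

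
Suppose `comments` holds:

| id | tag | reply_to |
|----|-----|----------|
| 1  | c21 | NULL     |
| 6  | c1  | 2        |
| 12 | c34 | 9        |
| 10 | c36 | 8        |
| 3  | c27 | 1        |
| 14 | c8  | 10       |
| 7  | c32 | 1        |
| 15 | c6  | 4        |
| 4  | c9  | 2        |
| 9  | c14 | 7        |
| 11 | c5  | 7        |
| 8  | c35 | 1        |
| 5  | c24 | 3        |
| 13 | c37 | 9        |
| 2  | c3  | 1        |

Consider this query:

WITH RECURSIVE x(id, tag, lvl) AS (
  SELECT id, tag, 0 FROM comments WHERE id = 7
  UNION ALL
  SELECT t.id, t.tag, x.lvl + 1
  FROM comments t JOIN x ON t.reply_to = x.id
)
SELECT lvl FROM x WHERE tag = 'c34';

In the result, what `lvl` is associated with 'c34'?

2

Base: id=7 (c32) at lvl 0.
Iteration 1: rows with reply_to in {7} -> c14 (id 9, lvl 1), c5 (id 11, lvl 1).
Iteration 2: rows with reply_to in {9,11} -> c34 (id 12, lvl 2), c37 (id 13, lvl 2).
Iteration 3: no rows with reply_to in {12,13}; recursion stops.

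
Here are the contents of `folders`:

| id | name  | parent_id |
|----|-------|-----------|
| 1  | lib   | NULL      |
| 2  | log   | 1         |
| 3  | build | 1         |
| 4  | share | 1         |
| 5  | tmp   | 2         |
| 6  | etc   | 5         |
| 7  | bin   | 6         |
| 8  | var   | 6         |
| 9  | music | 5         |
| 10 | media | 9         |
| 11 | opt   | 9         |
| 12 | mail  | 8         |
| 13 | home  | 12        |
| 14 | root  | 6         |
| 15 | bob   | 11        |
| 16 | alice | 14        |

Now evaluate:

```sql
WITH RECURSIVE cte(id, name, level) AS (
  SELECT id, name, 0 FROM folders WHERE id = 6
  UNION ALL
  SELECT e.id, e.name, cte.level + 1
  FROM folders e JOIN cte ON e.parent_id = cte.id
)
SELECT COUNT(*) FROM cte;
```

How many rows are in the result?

7

Base: id=6 (etc) at level 0.
Iteration 1: rows with parent_id in {6} -> bin (id 7, level 1), var (id 8, level 1), root (id 14, level 1).
Iteration 2: rows with parent_id in {7,8,14} -> mail (id 12, level 2), alice (id 16, level 2).
Iteration 3: rows with parent_id in {12,16} -> home (id 13, level 3).
Iteration 4: no rows with parent_id in {13}; recursion stops.
Total rows emitted: 7.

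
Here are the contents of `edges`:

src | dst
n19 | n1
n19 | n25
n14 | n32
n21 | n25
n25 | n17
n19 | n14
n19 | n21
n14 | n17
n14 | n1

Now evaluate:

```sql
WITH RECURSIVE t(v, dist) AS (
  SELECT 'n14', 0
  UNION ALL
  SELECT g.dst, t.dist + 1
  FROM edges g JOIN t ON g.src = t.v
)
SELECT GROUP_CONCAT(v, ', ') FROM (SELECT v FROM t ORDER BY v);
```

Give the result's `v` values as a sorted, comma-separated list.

n1, n14, n17, n32

Base: (n14, dist=0).
Iteration 1: edges from {n14} -> (n1, dist=1), (n17, dist=1), (n32, dist=1).
Iteration 2: no outgoing edges from {n1,n17,n32}; recursion stops.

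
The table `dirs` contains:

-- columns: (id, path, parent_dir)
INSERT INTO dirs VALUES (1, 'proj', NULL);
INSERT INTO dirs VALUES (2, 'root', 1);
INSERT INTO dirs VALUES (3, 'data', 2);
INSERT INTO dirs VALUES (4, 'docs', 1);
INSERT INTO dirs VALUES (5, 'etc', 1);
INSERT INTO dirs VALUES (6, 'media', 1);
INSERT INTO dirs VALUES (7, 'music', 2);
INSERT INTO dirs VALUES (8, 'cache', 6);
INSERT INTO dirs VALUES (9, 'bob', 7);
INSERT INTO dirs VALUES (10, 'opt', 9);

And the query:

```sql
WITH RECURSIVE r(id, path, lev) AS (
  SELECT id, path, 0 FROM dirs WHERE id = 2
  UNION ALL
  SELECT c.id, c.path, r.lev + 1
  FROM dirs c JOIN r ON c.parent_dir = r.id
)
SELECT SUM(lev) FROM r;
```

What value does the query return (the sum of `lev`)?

Base: id=2 (root) at lev 0.
Iteration 1: rows with parent_dir in {2} -> data (id 3, lev 1), music (id 7, lev 1).
Iteration 2: rows with parent_dir in {3,7} -> bob (id 9, lev 2).
Iteration 3: rows with parent_dir in {9} -> opt (id 10, lev 3).
Iteration 4: no rows with parent_dir in {10}; recursion stops.
SUM(lev) = 0 + 1 + 1 + 2 + 3 = 7.

7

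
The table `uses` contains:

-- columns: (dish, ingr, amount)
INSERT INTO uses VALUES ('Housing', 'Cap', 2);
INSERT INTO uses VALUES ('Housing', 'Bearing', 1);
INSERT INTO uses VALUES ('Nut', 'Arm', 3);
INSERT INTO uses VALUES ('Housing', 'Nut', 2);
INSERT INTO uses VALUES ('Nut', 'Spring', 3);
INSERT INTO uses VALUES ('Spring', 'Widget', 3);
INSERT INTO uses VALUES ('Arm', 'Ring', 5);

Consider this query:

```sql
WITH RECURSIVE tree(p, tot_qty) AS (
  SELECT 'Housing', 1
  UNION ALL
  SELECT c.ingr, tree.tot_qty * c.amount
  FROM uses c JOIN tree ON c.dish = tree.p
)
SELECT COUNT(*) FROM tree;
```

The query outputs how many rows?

Base: (Housing, tot_qty=1).
Iteration 1: components of {Housing} -> Bearing = 1*1 = 1, Cap = 1*2 = 2, Nut = 1*2 = 2.
Iteration 2: components of {Bearing,Cap,Nut} -> Arm = 2*3 = 6, Spring = 2*3 = 6.
Iteration 3: components of {Arm,Spring} -> Ring = 6*5 = 30, Widget = 6*3 = 18.
Iteration 4: no further components; recursion stops.
Total rows emitted: 8.

8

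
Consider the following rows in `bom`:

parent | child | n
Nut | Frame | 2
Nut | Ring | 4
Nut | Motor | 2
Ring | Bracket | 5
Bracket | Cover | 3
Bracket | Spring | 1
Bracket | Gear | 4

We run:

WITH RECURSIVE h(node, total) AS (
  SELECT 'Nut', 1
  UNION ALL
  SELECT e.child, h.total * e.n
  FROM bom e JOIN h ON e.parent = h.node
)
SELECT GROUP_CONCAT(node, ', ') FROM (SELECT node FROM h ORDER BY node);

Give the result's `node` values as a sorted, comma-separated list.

Bracket, Cover, Frame, Gear, Motor, Nut, Ring, Spring

Base: (Nut, total=1).
Iteration 1: components of {Nut} -> Frame = 1*2 = 2, Motor = 1*2 = 2, Ring = 1*4 = 4.
Iteration 2: components of {Frame,Motor,Ring} -> Bracket = 4*5 = 20.
Iteration 3: components of {Bracket} -> Cover = 20*3 = 60, Gear = 20*4 = 80, Spring = 20*1 = 20.
Iteration 4: no further components; recursion stops.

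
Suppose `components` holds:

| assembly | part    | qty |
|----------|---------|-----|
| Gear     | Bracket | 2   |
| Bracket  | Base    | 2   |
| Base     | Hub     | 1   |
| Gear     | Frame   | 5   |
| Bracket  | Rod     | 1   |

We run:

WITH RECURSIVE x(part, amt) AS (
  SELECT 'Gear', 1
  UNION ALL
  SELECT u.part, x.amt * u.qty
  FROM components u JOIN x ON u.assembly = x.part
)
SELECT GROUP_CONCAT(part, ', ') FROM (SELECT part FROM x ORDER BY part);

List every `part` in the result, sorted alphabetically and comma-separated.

Base, Bracket, Frame, Gear, Hub, Rod

Base: (Gear, amt=1).
Iteration 1: components of {Gear} -> Bracket = 1*2 = 2, Frame = 1*5 = 5.
Iteration 2: components of {Bracket,Frame} -> Base = 2*2 = 4, Rod = 2*1 = 2.
Iteration 3: components of {Base,Rod} -> Hub = 4*1 = 4.
Iteration 4: no further components; recursion stops.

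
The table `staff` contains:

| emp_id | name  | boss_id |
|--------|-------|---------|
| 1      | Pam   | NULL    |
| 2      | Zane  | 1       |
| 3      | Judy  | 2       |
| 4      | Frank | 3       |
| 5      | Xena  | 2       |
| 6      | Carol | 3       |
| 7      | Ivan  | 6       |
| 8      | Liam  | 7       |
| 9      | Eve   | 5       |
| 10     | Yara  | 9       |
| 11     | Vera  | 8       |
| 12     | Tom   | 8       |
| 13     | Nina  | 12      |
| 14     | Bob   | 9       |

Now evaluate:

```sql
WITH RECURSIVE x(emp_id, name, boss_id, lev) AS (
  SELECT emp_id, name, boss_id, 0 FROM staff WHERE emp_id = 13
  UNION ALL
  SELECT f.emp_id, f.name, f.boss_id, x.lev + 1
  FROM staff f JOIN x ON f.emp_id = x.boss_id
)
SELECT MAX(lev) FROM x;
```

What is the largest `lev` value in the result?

Base: emp_id=13 (Nina), boss_id=12, lev 0.
Iteration 1: join on emp_id=12 -> Tom (id 12, boss_id=8, lev 1).
Iteration 2: join on emp_id=8 -> Liam (id 8, boss_id=7, lev 2).
Iteration 3: join on emp_id=7 -> Ivan (id 7, boss_id=6, lev 3).
Iteration 4: join on emp_id=6 -> Carol (id 6, boss_id=3, lev 4).
Iteration 5: join on emp_id=3 -> Judy (id 3, boss_id=2, lev 5).
Iteration 6: join on emp_id=2 -> Zane (id 2, boss_id=1, lev 6).
Iteration 7: join on emp_id=1 -> Pam (id 1, boss_id=NULL, lev 7).
Iteration 8: boss_id is NULL; no match; recursion stops.
lev values: 0, 1, 2, 3, 4, 5, 6, 7; the maximum is 7.

7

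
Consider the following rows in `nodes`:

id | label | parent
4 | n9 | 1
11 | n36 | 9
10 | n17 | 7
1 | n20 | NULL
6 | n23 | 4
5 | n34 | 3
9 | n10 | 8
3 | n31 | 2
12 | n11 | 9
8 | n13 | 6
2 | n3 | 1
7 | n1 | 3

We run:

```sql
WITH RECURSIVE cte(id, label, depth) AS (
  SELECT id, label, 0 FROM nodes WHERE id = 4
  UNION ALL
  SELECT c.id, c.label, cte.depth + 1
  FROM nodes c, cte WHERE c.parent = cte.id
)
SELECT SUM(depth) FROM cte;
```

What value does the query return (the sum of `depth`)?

14

Base: id=4 (n9) at depth 0.
Iteration 1: rows with parent in {4} -> n23 (id 6, depth 1).
Iteration 2: rows with parent in {6} -> n13 (id 8, depth 2).
Iteration 3: rows with parent in {8} -> n10 (id 9, depth 3).
Iteration 4: rows with parent in {9} -> n36 (id 11, depth 4), n11 (id 12, depth 4).
Iteration 5: no rows with parent in {11,12}; recursion stops.
SUM(depth) = 0 + 1 + 2 + 3 + 4 + 4 = 14.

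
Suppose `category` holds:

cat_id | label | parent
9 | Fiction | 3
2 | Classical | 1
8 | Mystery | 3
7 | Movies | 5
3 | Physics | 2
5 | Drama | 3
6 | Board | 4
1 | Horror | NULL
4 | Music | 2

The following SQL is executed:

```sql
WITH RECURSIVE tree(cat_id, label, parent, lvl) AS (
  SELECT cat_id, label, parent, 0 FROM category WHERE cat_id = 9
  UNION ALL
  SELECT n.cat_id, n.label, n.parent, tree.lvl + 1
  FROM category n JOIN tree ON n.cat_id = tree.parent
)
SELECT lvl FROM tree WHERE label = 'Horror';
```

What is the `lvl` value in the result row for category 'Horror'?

Base: cat_id=9 (Fiction), parent=3, lvl 0.
Iteration 1: join on cat_id=3 -> Physics (id 3, parent=2, lvl 1).
Iteration 2: join on cat_id=2 -> Classical (id 2, parent=1, lvl 2).
Iteration 3: join on cat_id=1 -> Horror (id 1, parent=NULL, lvl 3).
Iteration 4: parent is NULL; no match; recursion stops.

3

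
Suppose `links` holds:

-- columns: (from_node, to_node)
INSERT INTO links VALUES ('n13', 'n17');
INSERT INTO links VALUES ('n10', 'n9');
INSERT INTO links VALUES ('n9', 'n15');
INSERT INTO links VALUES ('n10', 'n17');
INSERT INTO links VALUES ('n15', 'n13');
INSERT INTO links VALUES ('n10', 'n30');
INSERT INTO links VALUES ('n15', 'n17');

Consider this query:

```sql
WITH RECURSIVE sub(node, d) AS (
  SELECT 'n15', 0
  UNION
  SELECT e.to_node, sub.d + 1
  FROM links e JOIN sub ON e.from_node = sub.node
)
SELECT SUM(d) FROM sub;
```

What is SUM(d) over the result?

Base: (n15, d=0).
Iteration 1: edges from {n15} -> (n13, d=1), (n17, d=1).
Iteration 2: edges from {n13,n17} -> (n17, d=2).
Iteration 3: no outgoing edges from {n17}; recursion stops.
SUM(d) = 0 + 1 + 1 + 2 = 4.

4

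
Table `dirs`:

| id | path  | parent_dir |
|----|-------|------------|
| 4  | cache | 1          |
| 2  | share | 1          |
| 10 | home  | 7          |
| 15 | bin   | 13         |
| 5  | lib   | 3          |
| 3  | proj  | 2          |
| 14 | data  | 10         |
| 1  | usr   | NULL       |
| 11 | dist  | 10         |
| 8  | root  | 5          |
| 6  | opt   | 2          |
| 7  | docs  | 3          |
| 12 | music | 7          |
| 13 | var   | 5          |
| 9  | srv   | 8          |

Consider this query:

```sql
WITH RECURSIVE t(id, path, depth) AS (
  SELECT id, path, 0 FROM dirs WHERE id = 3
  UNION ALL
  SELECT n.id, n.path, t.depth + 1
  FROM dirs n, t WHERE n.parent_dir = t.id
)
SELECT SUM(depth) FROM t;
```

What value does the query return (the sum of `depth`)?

22

Base: id=3 (proj) at depth 0.
Iteration 1: rows with parent_dir in {3} -> lib (id 5, depth 1), docs (id 7, depth 1).
Iteration 2: rows with parent_dir in {5,7} -> root (id 8, depth 2), home (id 10, depth 2), music (id 12, depth 2), var (id 13, depth 2).
Iteration 3: rows with parent_dir in {8,10,12,13} -> srv (id 9, depth 3), dist (id 11, depth 3), data (id 14, depth 3), bin (id 15, depth 3).
Iteration 4: no rows with parent_dir in {9,11,14,15}; recursion stops.
SUM(depth) = 0 + 1 + 1 + 2 + 2 + 2 + 2 + 3 + 3 + 3 + 3 = 22.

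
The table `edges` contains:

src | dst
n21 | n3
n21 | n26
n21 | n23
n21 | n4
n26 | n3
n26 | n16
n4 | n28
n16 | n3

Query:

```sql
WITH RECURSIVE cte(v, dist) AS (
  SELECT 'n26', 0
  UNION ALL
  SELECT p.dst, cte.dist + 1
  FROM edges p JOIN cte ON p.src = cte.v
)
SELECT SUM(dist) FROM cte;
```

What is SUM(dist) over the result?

Base: (n26, dist=0).
Iteration 1: edges from {n26} -> (n16, dist=1), (n3, dist=1).
Iteration 2: edges from {n16,n3} -> (n3, dist=2).
Iteration 3: no outgoing edges from {n3}; recursion stops.
SUM(dist) = 0 + 1 + 1 + 2 = 4.

4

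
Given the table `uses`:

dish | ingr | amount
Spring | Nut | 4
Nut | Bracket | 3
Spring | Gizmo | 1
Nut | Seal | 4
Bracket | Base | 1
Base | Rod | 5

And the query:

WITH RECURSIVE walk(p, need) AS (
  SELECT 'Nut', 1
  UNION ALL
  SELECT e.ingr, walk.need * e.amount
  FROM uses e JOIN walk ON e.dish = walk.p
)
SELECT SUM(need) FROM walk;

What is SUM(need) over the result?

26

Base: (Nut, need=1).
Iteration 1: components of {Nut} -> Bracket = 1*3 = 3, Seal = 1*4 = 4.
Iteration 2: components of {Bracket,Seal} -> Base = 3*1 = 3.
Iteration 3: components of {Base} -> Rod = 3*5 = 15.
Iteration 4: no further components; recursion stops.
SUM(need) = 1 + 4 + 3 + 3 + 15 = 26.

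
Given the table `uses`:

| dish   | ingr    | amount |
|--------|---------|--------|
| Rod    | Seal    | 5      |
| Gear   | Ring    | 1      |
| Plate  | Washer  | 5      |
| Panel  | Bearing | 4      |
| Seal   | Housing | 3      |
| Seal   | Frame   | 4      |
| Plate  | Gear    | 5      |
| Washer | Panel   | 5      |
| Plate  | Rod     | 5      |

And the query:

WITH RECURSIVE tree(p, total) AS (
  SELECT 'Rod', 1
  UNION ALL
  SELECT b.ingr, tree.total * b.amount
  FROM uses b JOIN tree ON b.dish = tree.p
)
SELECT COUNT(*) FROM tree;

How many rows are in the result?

4

Base: (Rod, total=1).
Iteration 1: components of {Rod} -> Seal = 1*5 = 5.
Iteration 2: components of {Seal} -> Frame = 5*4 = 20, Housing = 5*3 = 15.
Iteration 3: no further components; recursion stops.
Total rows emitted: 4.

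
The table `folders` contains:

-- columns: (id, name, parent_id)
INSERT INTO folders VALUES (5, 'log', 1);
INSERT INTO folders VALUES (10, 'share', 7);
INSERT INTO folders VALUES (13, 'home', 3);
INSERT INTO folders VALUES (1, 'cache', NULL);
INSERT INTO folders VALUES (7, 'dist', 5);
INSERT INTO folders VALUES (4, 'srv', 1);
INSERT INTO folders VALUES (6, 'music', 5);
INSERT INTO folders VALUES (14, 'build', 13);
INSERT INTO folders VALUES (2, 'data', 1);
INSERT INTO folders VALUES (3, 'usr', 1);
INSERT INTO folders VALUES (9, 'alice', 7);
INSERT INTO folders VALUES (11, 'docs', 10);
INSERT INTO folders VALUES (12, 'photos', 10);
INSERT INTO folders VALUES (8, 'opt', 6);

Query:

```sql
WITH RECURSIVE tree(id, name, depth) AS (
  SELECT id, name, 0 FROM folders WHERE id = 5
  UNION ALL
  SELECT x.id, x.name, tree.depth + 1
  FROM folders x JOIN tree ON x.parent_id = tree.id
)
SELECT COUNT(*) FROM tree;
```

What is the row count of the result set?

8

Base: id=5 (log) at depth 0.
Iteration 1: rows with parent_id in {5} -> music (id 6, depth 1), dist (id 7, depth 1).
Iteration 2: rows with parent_id in {6,7} -> opt (id 8, depth 2), alice (id 9, depth 2), share (id 10, depth 2).
Iteration 3: rows with parent_id in {8,9,10} -> docs (id 11, depth 3), photos (id 12, depth 3).
Iteration 4: no rows with parent_id in {11,12}; recursion stops.
Total rows emitted: 8.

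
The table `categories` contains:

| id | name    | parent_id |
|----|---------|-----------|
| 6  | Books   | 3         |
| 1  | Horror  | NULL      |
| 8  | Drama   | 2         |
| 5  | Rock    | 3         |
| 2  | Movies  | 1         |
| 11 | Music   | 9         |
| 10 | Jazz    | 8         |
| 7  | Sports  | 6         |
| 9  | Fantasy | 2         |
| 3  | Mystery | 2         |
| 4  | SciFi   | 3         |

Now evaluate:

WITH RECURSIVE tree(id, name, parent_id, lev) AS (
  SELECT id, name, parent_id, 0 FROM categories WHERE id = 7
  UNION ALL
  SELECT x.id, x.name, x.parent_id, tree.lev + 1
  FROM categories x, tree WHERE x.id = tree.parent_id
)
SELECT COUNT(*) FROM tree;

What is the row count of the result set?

5

Base: id=7 (Sports), parent_id=6, lev 0.
Iteration 1: join on id=6 -> Books (id 6, parent_id=3, lev 1).
Iteration 2: join on id=3 -> Mystery (id 3, parent_id=2, lev 2).
Iteration 3: join on id=2 -> Movies (id 2, parent_id=1, lev 3).
Iteration 4: join on id=1 -> Horror (id 1, parent_id=NULL, lev 4).
Iteration 5: parent_id is NULL; no match; recursion stops.
Total rows emitted: 5.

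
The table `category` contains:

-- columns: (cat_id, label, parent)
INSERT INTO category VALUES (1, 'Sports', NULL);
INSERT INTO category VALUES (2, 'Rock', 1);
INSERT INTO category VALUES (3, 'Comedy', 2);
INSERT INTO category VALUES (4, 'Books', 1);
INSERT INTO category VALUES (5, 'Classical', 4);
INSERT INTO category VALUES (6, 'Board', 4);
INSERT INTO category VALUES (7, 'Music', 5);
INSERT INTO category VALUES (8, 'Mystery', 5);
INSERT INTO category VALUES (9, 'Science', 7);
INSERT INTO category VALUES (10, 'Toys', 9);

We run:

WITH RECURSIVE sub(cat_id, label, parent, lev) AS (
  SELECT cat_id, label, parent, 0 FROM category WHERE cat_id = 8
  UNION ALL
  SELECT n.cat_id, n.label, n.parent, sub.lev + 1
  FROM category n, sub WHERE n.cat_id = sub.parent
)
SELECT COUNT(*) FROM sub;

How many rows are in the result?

Base: cat_id=8 (Mystery), parent=5, lev 0.
Iteration 1: join on cat_id=5 -> Classical (id 5, parent=4, lev 1).
Iteration 2: join on cat_id=4 -> Books (id 4, parent=1, lev 2).
Iteration 3: join on cat_id=1 -> Sports (id 1, parent=NULL, lev 3).
Iteration 4: parent is NULL; no match; recursion stops.
Total rows emitted: 4.

4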